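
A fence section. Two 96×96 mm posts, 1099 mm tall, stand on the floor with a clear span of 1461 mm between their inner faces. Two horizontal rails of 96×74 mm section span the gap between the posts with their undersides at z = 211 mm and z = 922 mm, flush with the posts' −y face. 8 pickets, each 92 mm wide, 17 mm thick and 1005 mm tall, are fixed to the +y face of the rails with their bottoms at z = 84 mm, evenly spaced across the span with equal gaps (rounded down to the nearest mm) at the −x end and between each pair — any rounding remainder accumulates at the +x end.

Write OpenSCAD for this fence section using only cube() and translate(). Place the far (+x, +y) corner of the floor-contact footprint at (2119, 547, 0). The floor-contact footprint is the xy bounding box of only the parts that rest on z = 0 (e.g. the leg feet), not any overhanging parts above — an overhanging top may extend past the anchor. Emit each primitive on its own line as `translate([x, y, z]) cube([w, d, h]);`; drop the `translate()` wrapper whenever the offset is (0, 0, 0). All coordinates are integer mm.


translate([466, 451, 0]) cube([96, 96, 1099]);
translate([2023, 451, 0]) cube([96, 96, 1099]);
translate([562, 451, 211]) cube([1461, 96, 74]);
translate([562, 451, 922]) cube([1461, 96, 74]);
translate([642, 547, 84]) cube([92, 17, 1005]);
translate([814, 547, 84]) cube([92, 17, 1005]);
translate([986, 547, 84]) cube([92, 17, 1005]);
translate([1158, 547, 84]) cube([92, 17, 1005]);
translate([1330, 547, 84]) cube([92, 17, 1005]);
translate([1502, 547, 84]) cube([92, 17, 1005]);
translate([1674, 547, 84]) cube([92, 17, 1005]);
translate([1846, 547, 84]) cube([92, 17, 1005]);


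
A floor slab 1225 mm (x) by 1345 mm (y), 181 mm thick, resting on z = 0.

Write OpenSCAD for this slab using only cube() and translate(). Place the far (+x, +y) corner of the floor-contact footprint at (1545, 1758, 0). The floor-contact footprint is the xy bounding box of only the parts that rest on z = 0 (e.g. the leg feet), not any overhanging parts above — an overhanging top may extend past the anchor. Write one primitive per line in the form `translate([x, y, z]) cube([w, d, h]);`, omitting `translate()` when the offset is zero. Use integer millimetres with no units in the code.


translate([320, 413, 0]) cube([1225, 1345, 181]);


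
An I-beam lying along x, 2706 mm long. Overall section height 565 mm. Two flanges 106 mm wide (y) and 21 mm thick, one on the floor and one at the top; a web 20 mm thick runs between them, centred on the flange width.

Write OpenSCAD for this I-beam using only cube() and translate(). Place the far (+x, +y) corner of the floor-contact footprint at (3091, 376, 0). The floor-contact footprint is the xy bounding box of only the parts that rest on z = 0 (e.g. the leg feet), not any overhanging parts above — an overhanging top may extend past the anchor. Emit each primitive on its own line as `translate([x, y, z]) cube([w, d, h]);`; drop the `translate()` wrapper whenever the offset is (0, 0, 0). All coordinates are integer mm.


translate([385, 270, 0]) cube([2706, 106, 21]);
translate([385, 313, 21]) cube([2706, 20, 523]);
translate([385, 270, 544]) cube([2706, 106, 21]);


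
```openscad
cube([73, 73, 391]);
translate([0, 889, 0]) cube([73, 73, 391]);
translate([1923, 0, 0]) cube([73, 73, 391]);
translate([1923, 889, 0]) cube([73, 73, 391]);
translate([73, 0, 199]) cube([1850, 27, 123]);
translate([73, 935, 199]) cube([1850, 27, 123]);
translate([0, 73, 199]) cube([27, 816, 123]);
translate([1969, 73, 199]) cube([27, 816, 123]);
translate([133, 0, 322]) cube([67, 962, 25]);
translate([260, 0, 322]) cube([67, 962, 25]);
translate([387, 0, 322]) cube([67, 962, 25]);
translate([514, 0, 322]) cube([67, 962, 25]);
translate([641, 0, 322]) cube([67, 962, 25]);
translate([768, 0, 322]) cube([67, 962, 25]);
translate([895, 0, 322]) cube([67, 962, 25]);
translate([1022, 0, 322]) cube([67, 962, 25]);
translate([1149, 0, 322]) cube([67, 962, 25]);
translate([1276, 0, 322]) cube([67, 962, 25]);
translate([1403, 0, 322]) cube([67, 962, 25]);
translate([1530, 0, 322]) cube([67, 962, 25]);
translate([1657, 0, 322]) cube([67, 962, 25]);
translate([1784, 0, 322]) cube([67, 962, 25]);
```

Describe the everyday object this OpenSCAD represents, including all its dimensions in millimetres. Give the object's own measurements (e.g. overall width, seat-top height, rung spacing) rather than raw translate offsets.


A bed frame 1996 mm long (x) by 962 mm wide (y). Four 73×73 mm corner posts, 391 mm tall, at the corners of the footprint. Four rails of 27 mm thickness and 123 mm height run between adjacent posts with their undersides at z = 199 mm, their outer faces flush with the outside of the frame (the two x-running rails run between the posts' inner faces; the two y-running rails run between the posts' inner faces). 14 slats, each 67 mm wide (x) and 25 mm thick, lie across the top of the two x-running rails, running the full 962 mm width of the frame in y; along x they sit between the end posts with a 60 mm gap after the −x posts and between neighbouring slats, leaving 72 mm before the +x posts.


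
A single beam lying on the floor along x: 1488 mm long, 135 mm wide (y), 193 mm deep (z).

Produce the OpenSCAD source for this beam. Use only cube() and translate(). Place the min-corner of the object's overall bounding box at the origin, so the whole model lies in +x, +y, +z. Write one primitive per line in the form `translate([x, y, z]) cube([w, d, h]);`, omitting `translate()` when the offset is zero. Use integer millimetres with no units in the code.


cube([1488, 135, 193]);


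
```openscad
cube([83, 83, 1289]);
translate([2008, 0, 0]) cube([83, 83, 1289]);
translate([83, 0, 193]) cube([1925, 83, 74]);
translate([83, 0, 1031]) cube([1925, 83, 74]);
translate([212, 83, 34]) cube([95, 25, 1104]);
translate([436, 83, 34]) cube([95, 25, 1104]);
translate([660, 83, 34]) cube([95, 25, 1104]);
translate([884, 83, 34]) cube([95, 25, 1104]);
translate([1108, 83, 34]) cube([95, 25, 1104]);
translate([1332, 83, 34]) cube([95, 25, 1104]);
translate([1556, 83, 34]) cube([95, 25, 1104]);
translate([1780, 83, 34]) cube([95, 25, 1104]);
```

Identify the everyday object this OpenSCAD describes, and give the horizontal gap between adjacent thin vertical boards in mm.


A fence section. The picket gap is 129 mm.

Two posts, two rails, 8 pickets — a fence section. Span 1925 mm holds 8 pickets of 95 mm with 9 equal gaps: ⌊(1925 − 8·95) / 9⌋ = 129 mm.


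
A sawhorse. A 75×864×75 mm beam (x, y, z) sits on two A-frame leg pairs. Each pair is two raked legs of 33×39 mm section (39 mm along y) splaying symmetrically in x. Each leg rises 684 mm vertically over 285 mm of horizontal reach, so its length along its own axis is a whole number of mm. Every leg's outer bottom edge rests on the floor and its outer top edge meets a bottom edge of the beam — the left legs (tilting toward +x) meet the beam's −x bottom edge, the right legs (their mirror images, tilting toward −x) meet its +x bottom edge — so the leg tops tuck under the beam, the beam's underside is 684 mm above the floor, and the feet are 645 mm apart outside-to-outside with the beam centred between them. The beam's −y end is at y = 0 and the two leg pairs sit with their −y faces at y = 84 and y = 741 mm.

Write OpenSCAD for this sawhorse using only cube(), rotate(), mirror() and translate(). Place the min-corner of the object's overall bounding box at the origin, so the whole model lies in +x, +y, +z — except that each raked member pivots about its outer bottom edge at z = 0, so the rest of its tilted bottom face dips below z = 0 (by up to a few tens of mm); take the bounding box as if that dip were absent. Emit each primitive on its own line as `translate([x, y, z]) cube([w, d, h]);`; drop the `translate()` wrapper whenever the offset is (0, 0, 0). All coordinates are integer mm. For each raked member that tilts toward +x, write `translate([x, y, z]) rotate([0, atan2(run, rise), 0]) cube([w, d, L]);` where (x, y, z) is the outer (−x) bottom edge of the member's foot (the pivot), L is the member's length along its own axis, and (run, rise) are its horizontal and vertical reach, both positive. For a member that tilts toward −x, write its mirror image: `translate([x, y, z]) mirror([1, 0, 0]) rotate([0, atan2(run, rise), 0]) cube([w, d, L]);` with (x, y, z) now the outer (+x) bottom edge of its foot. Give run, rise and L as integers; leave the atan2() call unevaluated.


translate([285, 0, 684]) cube([75, 864, 75]);
translate([0, 84, 0]) rotate([0, atan2(285, 684), 0]) cube([33, 39, 741]);
translate([645, 84, 0]) mirror([1, 0, 0]) rotate([0, atan2(285, 684), 0]) cube([33, 39, 741]);
translate([0, 741, 0]) rotate([0, atan2(285, 684), 0]) cube([33, 39, 741]);
translate([645, 741, 0]) mirror([1, 0, 0]) rotate([0, atan2(285, 684), 0]) cube([33, 39, 741]);


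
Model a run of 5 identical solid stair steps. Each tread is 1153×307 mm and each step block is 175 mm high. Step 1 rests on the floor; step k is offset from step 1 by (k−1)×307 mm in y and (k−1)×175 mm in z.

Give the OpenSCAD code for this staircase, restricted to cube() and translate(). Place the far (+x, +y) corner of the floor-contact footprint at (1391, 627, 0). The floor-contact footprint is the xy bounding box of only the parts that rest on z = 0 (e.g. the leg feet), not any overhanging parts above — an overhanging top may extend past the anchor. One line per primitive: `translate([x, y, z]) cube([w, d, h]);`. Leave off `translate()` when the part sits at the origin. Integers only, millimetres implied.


translate([238, 320, 0]) cube([1153, 307, 175]);
translate([238, 627, 175]) cube([1153, 307, 175]);
translate([238, 934, 350]) cube([1153, 307, 175]);
translate([238, 1241, 525]) cube([1153, 307, 175]);
translate([238, 1548, 700]) cube([1153, 307, 175]);


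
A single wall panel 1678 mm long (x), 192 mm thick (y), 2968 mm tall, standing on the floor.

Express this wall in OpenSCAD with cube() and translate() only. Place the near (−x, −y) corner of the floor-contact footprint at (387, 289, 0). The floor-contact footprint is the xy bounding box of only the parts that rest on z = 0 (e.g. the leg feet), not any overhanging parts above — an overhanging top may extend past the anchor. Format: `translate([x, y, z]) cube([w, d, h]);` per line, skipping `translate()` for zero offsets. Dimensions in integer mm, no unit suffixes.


translate([387, 289, 0]) cube([1678, 192, 2968]);


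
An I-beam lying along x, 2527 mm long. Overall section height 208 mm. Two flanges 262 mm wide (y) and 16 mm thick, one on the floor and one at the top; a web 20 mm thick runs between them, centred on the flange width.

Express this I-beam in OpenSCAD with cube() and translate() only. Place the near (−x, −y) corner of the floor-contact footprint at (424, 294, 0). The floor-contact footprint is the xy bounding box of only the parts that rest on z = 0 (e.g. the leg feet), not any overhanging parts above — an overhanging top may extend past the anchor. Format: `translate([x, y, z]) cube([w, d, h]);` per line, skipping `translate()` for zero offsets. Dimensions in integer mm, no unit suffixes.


translate([424, 294, 0]) cube([2527, 262, 16]);
translate([424, 415, 16]) cube([2527, 20, 176]);
translate([424, 294, 192]) cube([2527, 262, 16]);


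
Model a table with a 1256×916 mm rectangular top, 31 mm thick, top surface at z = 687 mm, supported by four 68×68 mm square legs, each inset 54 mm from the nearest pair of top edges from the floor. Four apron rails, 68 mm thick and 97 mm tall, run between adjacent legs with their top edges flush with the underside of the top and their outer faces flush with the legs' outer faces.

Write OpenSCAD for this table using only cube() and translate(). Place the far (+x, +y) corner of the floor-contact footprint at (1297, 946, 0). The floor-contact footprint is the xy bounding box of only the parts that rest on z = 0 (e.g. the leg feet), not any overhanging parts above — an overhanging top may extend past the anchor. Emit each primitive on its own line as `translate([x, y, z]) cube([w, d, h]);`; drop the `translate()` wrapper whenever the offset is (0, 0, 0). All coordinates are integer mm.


translate([95, 84, 656]) cube([1256, 916, 31]);
translate([149, 138, 0]) cube([68, 68, 656]);
translate([1229, 138, 0]) cube([68, 68, 656]);
translate([149, 878, 0]) cube([68, 68, 656]);
translate([1229, 878, 0]) cube([68, 68, 656]);
translate([217, 138, 559]) cube([1012, 68, 97]);
translate([217, 878, 559]) cube([1012, 68, 97]);
translate([149, 206, 559]) cube([68, 672, 97]);
translate([1229, 206, 559]) cube([68, 672, 97]);


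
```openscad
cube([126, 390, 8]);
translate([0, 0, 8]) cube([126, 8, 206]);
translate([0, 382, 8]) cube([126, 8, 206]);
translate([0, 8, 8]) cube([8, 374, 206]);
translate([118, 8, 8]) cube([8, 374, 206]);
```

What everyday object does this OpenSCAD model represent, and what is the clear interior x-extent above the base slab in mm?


An open box. The internal width is 110 mm.

A 126×390 base slab with four walls standing on it — an open box. The base is 126 mm wide and the walls are 8 mm thick, so the internal width is 126 − 2 × 8 = 110 mm.


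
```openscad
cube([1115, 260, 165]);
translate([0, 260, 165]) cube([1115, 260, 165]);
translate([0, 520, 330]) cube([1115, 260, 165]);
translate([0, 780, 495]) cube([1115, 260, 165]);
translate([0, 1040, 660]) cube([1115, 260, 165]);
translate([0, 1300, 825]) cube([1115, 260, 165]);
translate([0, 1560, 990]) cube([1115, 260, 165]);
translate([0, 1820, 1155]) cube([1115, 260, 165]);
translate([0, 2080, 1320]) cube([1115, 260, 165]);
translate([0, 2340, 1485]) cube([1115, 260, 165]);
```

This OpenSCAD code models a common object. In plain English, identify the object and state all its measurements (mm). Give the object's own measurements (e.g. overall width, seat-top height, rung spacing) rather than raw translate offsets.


A straight staircase of 10 solid steps. Each step is 1115 mm wide (x), 260 mm deep (y, the going) and 165 mm tall (the rise). The first step rests on the floor; each subsequent step sits one going further in +y and one rise higher in +z, directly behind and above the previous step with no overlap.


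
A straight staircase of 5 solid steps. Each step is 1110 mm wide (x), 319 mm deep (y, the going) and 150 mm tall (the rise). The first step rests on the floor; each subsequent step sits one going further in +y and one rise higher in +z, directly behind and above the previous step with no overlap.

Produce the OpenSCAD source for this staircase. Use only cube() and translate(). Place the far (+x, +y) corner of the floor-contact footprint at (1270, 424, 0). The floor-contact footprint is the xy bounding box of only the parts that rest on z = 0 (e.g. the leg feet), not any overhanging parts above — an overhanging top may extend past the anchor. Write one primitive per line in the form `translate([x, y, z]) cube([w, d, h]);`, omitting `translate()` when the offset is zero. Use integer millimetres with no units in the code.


translate([160, 105, 0]) cube([1110, 319, 150]);
translate([160, 424, 150]) cube([1110, 319, 150]);
translate([160, 743, 300]) cube([1110, 319, 150]);
translate([160, 1062, 450]) cube([1110, 319, 150]);
translate([160, 1381, 600]) cube([1110, 319, 150]);


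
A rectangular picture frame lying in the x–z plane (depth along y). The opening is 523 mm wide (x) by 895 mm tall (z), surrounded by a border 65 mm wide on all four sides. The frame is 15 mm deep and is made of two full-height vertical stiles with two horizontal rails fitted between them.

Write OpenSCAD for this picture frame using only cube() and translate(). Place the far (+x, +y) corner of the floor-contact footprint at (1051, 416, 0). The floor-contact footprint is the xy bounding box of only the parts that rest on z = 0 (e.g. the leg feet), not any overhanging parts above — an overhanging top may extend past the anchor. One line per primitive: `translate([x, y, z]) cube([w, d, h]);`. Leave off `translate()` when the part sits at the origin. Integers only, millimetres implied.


translate([398, 401, 0]) cube([65, 15, 1025]);
translate([986, 401, 0]) cube([65, 15, 1025]);
translate([463, 401, 0]) cube([523, 15, 65]);
translate([463, 401, 960]) cube([523, 15, 65]);


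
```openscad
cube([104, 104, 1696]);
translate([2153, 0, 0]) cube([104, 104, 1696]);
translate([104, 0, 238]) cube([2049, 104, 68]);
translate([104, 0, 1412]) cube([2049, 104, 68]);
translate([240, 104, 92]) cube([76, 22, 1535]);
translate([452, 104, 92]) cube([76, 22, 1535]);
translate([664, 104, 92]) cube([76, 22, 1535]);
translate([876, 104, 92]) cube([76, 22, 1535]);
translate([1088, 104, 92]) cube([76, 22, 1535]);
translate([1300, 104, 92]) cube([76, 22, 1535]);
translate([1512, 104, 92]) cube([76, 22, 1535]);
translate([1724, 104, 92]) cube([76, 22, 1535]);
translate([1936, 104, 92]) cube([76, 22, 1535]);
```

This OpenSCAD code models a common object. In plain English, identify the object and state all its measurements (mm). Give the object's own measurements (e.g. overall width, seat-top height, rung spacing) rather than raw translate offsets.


A fence section. Two 104×104 mm posts, 1696 mm tall, stand on the floor with a clear span of 2049 mm between their inner faces. Two horizontal rails of 104×68 mm section span the gap between the posts with their undersides at z = 238 mm and z = 1412 mm, flush with the posts' −y face. 9 pickets, each 76 mm wide, 22 mm thick and 1535 mm tall, are fixed to the +y face of the rails with their bottoms at z = 92 mm, spaced across the span with a 136 mm gap after the −x post and between neighbouring pickets, with 141 mm left before the +x post.


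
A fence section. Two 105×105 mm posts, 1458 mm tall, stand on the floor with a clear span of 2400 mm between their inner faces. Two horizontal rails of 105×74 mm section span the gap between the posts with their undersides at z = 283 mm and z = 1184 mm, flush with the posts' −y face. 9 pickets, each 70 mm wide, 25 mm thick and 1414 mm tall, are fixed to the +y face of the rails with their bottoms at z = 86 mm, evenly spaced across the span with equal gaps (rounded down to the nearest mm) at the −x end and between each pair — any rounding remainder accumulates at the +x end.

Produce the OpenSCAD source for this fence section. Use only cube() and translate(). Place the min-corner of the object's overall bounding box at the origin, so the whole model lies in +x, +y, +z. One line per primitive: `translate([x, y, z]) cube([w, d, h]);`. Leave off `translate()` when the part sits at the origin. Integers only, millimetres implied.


cube([105, 105, 1458]);
translate([2505, 0, 0]) cube([105, 105, 1458]);
translate([105, 0, 283]) cube([2400, 105, 74]);
translate([105, 0, 1184]) cube([2400, 105, 74]);
translate([282, 105, 86]) cube([70, 25, 1414]);
translate([529, 105, 86]) cube([70, 25, 1414]);
translate([776, 105, 86]) cube([70, 25, 1414]);
translate([1023, 105, 86]) cube([70, 25, 1414]);
translate([1270, 105, 86]) cube([70, 25, 1414]);
translate([1517, 105, 86]) cube([70, 25, 1414]);
translate([1764, 105, 86]) cube([70, 25, 1414]);
translate([2011, 105, 86]) cube([70, 25, 1414]);
translate([2258, 105, 86]) cube([70, 25, 1414]);


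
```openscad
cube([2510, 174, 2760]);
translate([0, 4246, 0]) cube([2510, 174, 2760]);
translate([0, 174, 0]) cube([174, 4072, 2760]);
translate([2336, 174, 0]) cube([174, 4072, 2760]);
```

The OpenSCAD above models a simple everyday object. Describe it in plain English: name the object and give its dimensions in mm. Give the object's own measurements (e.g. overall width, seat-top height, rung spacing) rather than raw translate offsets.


The wall frame of a small rectangular building: four walls, each 2760 mm tall and 174 mm thick, enclosing a footprint 2510 mm (x) by 4420 mm (y) outside-to-outside, with no floor or roof. The front and back walls (the −y and +y sides) span the full width; the two side walls fit between them.


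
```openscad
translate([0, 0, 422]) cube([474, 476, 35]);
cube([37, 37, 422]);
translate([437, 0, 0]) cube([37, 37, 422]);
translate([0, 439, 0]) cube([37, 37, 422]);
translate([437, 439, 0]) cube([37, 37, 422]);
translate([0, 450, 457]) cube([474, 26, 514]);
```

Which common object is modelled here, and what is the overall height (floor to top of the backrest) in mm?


A chair. The overall height is 971 mm.

A slab on four corner posts with a tall panel at the back — a chair. The seat slab sits at z = 422 with thickness 35, and the 514 mm backrest starts at the seat top, so the overall height is 422 + 35 + 514 = 971 mm.


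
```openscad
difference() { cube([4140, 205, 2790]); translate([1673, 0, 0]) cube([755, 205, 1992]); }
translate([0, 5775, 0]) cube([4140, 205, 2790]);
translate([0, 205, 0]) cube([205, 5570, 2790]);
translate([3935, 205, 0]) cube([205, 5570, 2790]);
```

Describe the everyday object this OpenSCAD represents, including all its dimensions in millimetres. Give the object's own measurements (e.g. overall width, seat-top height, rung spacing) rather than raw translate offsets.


A single room: four walls, each 2790 mm tall and 205 mm thick, enclosing an outside footprint 4140×5980 mm (x × y), no floor or roof. The front and back walls (−y and +y sides) run the full x-width; the side walls fit between their inner faces. A door opening 755 mm wide and 1992 mm tall is cut through the front wall from the floor up, its −x edge 1673 mm from the wall's −x end.


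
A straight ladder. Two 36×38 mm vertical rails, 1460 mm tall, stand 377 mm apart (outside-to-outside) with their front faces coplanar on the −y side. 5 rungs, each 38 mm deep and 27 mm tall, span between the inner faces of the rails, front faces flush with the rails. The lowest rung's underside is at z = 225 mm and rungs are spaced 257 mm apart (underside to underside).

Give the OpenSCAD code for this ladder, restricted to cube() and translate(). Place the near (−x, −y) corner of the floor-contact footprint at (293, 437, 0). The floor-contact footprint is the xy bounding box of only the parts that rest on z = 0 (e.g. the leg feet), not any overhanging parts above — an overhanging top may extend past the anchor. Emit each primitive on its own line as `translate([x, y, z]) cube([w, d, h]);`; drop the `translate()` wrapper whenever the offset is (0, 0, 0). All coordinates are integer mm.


translate([293, 437, 0]) cube([36, 38, 1460]);
translate([634, 437, 0]) cube([36, 38, 1460]);
translate([329, 437, 225]) cube([305, 38, 27]);
translate([329, 437, 482]) cube([305, 38, 27]);
translate([329, 437, 739]) cube([305, 38, 27]);
translate([329, 437, 996]) cube([305, 38, 27]);
translate([329, 437, 1253]) cube([305, 38, 27]);


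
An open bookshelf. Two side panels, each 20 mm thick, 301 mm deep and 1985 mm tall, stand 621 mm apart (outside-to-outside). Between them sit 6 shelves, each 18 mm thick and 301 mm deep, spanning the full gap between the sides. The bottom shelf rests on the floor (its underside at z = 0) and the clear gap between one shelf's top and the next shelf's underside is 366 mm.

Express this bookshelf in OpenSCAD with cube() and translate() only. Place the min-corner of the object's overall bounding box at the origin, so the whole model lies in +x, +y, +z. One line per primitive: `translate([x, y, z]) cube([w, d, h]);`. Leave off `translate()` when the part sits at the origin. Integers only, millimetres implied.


cube([20, 301, 1985]);
translate([601, 0, 0]) cube([20, 301, 1985]);
translate([20, 0, 0]) cube([581, 301, 18]);
translate([20, 0, 384]) cube([581, 301, 18]);
translate([20, 0, 768]) cube([581, 301, 18]);
translate([20, 0, 1152]) cube([581, 301, 18]);
translate([20, 0, 1536]) cube([581, 301, 18]);
translate([20, 0, 1920]) cube([581, 301, 18]);


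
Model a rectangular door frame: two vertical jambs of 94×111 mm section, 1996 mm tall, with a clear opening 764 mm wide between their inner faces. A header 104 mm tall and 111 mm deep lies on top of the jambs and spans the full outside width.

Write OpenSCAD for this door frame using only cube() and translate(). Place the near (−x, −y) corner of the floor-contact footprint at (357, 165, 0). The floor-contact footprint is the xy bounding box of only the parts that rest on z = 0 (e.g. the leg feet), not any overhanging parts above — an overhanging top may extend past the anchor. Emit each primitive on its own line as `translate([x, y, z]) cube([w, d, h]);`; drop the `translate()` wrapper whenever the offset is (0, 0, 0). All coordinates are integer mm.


translate([357, 165, 0]) cube([94, 111, 1996]);
translate([1215, 165, 0]) cube([94, 111, 1996]);
translate([357, 165, 1996]) cube([952, 111, 104]);


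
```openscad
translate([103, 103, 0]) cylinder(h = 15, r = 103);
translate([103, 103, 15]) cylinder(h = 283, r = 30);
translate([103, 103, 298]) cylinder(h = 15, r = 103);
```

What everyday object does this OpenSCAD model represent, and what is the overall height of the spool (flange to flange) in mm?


A spool. The overall height is 313 mm.

Three coaxial cylinders, large–small–large — a spool. Two 15 mm flanges and a 283 mm core give 15 + 283 + 15 = 313 mm.


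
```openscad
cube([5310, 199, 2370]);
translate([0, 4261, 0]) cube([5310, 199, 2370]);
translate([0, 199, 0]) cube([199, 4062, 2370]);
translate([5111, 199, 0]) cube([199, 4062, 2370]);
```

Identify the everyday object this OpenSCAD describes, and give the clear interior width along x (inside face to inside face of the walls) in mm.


A house (or room) frame. The interior width is 4912 mm.

Four 2370 mm walls enclosing a rectangle with no floor or roof — a room or house frame. Outside width is 5310 mm and wall thickness is 199 mm, so the interior width is 5310 − 2 × 199 = 4912 mm.


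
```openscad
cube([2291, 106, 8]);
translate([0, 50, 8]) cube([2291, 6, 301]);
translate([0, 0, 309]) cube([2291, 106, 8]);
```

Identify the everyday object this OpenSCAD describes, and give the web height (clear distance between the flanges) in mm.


An I-beam. The web height is 301 mm.

Two wide flanges with a thin centred web — an I-beam. Overall 317 mm minus two 8 mm flanges gives a web of 317 − 2·8 = 301 mm.


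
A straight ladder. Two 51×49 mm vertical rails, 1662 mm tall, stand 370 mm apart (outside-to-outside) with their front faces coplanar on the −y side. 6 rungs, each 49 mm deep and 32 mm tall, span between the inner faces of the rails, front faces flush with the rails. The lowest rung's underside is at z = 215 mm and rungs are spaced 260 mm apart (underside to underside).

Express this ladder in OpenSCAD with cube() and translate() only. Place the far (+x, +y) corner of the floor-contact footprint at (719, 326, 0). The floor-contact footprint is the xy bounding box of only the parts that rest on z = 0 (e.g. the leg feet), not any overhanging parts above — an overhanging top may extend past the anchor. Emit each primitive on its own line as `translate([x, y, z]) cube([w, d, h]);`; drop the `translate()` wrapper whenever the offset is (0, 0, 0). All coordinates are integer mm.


translate([349, 277, 0]) cube([51, 49, 1662]);
translate([668, 277, 0]) cube([51, 49, 1662]);
translate([400, 277, 215]) cube([268, 49, 32]);
translate([400, 277, 475]) cube([268, 49, 32]);
translate([400, 277, 735]) cube([268, 49, 32]);
translate([400, 277, 995]) cube([268, 49, 32]);
translate([400, 277, 1255]) cube([268, 49, 32]);
translate([400, 277, 1515]) cube([268, 49, 32]);


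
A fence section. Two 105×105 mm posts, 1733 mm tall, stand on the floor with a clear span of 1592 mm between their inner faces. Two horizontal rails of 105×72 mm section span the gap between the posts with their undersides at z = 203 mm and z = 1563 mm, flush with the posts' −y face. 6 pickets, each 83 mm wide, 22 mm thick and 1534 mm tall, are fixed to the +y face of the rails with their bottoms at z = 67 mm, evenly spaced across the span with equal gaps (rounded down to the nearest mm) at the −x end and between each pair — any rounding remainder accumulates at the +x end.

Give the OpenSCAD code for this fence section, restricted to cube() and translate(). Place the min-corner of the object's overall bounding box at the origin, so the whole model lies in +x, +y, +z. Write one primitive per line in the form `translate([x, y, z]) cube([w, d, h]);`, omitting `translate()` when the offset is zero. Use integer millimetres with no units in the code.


cube([105, 105, 1733]);
translate([1697, 0, 0]) cube([105, 105, 1733]);
translate([105, 0, 203]) cube([1592, 105, 72]);
translate([105, 0, 1563]) cube([1592, 105, 72]);
translate([261, 105, 67]) cube([83, 22, 1534]);
translate([500, 105, 67]) cube([83, 22, 1534]);
translate([739, 105, 67]) cube([83, 22, 1534]);
translate([978, 105, 67]) cube([83, 22, 1534]);
translate([1217, 105, 67]) cube([83, 22, 1534]);
translate([1456, 105, 67]) cube([83, 22, 1534]);


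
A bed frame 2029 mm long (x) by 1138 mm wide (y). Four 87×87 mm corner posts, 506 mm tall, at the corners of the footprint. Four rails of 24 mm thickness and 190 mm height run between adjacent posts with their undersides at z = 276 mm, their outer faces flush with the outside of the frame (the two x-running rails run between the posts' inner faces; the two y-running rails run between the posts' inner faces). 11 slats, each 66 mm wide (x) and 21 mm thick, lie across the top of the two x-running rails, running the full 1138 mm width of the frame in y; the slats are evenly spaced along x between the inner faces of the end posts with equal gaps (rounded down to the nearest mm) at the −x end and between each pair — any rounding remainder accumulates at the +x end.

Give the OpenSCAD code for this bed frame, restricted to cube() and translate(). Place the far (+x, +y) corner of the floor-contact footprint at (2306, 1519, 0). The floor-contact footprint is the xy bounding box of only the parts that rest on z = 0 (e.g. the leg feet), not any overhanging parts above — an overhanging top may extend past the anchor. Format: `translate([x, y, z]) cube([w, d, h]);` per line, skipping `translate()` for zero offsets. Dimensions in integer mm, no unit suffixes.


translate([277, 381, 0]) cube([87, 87, 506]);
translate([277, 1432, 0]) cube([87, 87, 506]);
translate([2219, 381, 0]) cube([87, 87, 506]);
translate([2219, 1432, 0]) cube([87, 87, 506]);
translate([364, 381, 276]) cube([1855, 24, 190]);
translate([364, 1495, 276]) cube([1855, 24, 190]);
translate([277, 468, 276]) cube([24, 964, 190]);
translate([2282, 468, 276]) cube([24, 964, 190]);
translate([458, 381, 466]) cube([66, 1138, 21]);
translate([618, 381, 466]) cube([66, 1138, 21]);
translate([778, 381, 466]) cube([66, 1138, 21]);
translate([938, 381, 466]) cube([66, 1138, 21]);
translate([1098, 381, 466]) cube([66, 1138, 21]);
translate([1258, 381, 466]) cube([66, 1138, 21]);
translate([1418, 381, 466]) cube([66, 1138, 21]);
translate([1578, 381, 466]) cube([66, 1138, 21]);
translate([1738, 381, 466]) cube([66, 1138, 21]);
translate([1898, 381, 466]) cube([66, 1138, 21]);
translate([2058, 381, 466]) cube([66, 1138, 21]);


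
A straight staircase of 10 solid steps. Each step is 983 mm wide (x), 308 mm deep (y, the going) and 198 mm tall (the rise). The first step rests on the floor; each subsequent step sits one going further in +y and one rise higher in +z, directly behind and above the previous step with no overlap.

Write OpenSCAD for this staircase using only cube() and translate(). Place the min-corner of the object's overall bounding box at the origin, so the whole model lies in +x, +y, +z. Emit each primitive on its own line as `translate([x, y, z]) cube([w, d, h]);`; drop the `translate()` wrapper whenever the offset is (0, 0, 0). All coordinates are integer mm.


cube([983, 308, 198]);
translate([0, 308, 198]) cube([983, 308, 198]);
translate([0, 616, 396]) cube([983, 308, 198]);
translate([0, 924, 594]) cube([983, 308, 198]);
translate([0, 1232, 792]) cube([983, 308, 198]);
translate([0, 1540, 990]) cube([983, 308, 198]);
translate([0, 1848, 1188]) cube([983, 308, 198]);
translate([0, 2156, 1386]) cube([983, 308, 198]);
translate([0, 2464, 1584]) cube([983, 308, 198]);
translate([0, 2772, 1782]) cube([983, 308, 198]);


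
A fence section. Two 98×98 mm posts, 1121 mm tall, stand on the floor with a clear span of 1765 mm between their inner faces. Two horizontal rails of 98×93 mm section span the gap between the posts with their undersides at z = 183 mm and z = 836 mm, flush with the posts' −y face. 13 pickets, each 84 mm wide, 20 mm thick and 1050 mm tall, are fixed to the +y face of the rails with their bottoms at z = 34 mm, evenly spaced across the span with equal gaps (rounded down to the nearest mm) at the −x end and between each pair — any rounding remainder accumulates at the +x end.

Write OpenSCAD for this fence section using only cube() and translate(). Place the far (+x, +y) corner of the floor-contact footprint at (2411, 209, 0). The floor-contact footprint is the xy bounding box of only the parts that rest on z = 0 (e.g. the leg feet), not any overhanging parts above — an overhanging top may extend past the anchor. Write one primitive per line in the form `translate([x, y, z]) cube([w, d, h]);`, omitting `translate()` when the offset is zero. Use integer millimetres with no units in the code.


translate([450, 111, 0]) cube([98, 98, 1121]);
translate([2313, 111, 0]) cube([98, 98, 1121]);
translate([548, 111, 183]) cube([1765, 98, 93]);
translate([548, 111, 836]) cube([1765, 98, 93]);
translate([596, 209, 34]) cube([84, 20, 1050]);
translate([728, 209, 34]) cube([84, 20, 1050]);
translate([860, 209, 34]) cube([84, 20, 1050]);
translate([992, 209, 34]) cube([84, 20, 1050]);
translate([1124, 209, 34]) cube([84, 20, 1050]);
translate([1256, 209, 34]) cube([84, 20, 1050]);
translate([1388, 209, 34]) cube([84, 20, 1050]);
translate([1520, 209, 34]) cube([84, 20, 1050]);
translate([1652, 209, 34]) cube([84, 20, 1050]);
translate([1784, 209, 34]) cube([84, 20, 1050]);
translate([1916, 209, 34]) cube([84, 20, 1050]);
translate([2048, 209, 34]) cube([84, 20, 1050]);
translate([2180, 209, 34]) cube([84, 20, 1050]);


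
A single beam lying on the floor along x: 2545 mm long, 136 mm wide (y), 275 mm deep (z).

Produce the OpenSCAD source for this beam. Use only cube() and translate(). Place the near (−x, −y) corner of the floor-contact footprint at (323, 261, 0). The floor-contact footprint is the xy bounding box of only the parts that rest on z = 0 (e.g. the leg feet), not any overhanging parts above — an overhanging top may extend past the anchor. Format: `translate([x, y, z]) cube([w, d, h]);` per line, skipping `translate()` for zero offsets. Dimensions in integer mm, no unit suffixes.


translate([323, 261, 0]) cube([2545, 136, 275]);


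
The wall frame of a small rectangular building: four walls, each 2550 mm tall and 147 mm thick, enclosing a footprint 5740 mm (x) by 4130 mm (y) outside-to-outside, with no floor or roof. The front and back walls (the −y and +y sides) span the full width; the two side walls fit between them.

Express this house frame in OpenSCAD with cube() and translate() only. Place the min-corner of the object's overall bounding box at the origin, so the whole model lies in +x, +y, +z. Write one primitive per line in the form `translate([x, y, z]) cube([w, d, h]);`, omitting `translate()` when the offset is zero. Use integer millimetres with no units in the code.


cube([5740, 147, 2550]);
translate([0, 3983, 0]) cube([5740, 147, 2550]);
translate([0, 147, 0]) cube([147, 3836, 2550]);
translate([5593, 147, 0]) cube([147, 3836, 2550]);


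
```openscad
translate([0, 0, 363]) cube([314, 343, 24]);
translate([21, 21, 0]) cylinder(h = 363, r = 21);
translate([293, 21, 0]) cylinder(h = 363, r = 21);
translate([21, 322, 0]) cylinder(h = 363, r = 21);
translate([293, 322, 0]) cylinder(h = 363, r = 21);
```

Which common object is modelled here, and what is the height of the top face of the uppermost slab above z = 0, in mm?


A stool. The seat height is 387 mm.

A 314×343×24 slab at z = 363 on four corner cylinders — a stool. The seat top is 363 + 24 = 387 mm.


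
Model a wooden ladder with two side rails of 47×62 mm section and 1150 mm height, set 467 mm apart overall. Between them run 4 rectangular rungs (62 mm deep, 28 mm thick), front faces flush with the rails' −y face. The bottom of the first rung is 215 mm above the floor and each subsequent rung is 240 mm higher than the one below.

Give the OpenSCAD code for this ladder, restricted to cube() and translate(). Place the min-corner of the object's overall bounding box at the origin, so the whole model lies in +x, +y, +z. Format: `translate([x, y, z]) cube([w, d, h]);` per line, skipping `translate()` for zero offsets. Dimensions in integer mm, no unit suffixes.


cube([47, 62, 1150]);
translate([420, 0, 0]) cube([47, 62, 1150]);
translate([47, 0, 215]) cube([373, 62, 28]);
translate([47, 0, 455]) cube([373, 62, 28]);
translate([47, 0, 695]) cube([373, 62, 28]);
translate([47, 0, 935]) cube([373, 62, 28]);


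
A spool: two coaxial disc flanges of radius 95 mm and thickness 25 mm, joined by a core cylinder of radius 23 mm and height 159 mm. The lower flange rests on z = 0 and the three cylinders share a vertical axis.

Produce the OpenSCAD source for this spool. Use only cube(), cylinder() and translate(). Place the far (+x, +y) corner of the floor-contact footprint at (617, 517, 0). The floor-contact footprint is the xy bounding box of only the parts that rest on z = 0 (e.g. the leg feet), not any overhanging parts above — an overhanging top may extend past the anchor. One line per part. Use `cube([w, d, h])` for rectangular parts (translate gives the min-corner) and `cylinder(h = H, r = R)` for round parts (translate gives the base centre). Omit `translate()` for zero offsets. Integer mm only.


translate([522, 422, 0]) cylinder(h = 25, r = 95);
translate([522, 422, 25]) cylinder(h = 159, r = 23);
translate([522, 422, 184]) cylinder(h = 25, r = 95);


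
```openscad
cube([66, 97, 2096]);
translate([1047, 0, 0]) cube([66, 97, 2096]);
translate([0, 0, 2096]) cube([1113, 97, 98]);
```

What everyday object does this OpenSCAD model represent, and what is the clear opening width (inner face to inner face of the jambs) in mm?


A door frame. The clear opening width is 981 mm.

Two 2096 mm tall posts with a header on top — a door frame. The left jamb is 66 mm wide at x = 0; the right jamb starts at x = 1047. The clear opening is 1047 − 66 = 981 mm.


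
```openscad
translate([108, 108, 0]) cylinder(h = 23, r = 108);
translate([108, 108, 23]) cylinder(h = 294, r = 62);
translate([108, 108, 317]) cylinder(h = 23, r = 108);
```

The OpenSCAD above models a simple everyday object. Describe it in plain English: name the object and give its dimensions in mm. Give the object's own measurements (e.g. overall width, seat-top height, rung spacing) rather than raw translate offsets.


A spool: two coaxial disc flanges of radius 108 mm and thickness 23 mm, joined by a core cylinder of radius 62 mm and height 294 mm. The lower flange rests on z = 0 and the three cylinders share a vertical axis.


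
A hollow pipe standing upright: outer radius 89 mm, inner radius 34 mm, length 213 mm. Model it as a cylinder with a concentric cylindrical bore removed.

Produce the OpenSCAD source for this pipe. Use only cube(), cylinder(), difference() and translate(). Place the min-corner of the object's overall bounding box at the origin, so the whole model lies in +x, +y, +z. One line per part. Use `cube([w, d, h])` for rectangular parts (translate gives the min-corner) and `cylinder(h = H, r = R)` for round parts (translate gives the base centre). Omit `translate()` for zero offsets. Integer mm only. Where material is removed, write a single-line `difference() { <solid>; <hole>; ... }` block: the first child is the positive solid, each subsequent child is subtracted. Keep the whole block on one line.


difference() { translate([89, 89, 0]) cylinder(h = 213, r = 89); translate([89, 89, 0]) cylinder(h = 213, r = 34); }


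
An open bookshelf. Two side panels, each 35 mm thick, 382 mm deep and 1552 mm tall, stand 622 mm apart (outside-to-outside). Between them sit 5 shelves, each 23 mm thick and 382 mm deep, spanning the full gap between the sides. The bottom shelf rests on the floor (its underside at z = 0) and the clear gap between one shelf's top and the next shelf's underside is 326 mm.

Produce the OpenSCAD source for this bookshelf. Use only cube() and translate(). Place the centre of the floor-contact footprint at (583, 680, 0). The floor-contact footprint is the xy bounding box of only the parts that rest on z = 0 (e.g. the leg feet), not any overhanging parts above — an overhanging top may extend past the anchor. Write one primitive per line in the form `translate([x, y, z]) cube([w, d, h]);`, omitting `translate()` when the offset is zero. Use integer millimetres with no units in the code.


translate([272, 489, 0]) cube([35, 382, 1552]);
translate([859, 489, 0]) cube([35, 382, 1552]);
translate([307, 489, 0]) cube([552, 382, 23]);
translate([307, 489, 349]) cube([552, 382, 23]);
translate([307, 489, 698]) cube([552, 382, 23]);
translate([307, 489, 1047]) cube([552, 382, 23]);
translate([307, 489, 1396]) cube([552, 382, 23]);
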